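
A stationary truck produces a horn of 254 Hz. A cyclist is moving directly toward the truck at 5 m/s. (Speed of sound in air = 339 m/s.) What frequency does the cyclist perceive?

Moving observer, stationary source: f' = f · (v + v_o)/v.
f' = 254 × (339 + 5)/339 = 254 × 344/339 ≈ 258 Hz.

258 Hz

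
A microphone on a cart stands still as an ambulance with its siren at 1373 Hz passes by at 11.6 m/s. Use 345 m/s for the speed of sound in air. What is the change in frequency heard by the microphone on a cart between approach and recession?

92.4 Hz

Approaching: f₁ = f · v/(v − v_s) = 1373 × 345/333.4 ≈ 1420.8 Hz.
Receding: f₂ = f · v/(v + v_s) = 1373 × 345/356.6 ≈ 1328.3 Hz.
Drop: f₁ − f₂ = 2f·v·v_s/(v² − v_s²) = 2 × 1373 × 345 × 11.6/(345² − 11.6²) ≈ 92.4 Hz.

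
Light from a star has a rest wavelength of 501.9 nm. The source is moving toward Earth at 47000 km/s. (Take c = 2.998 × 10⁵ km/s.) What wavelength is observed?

428.5 nm

β = v/c = 47000/299800 = 0.1568.
Relativistic Doppler for wavelength: λ' = λ₀ · √((1 − β)/(1 + β)).
λ' = 501.9 × √(0.8432/1.1568) = 501.9 × 0.85379 ≈ 428.5 nm.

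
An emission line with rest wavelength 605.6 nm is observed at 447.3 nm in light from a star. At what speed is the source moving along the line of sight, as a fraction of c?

0.294

λ'/λ₀ = 0.7386 < 1 (blueshift), so the source is approaching.
λ'/λ₀ = √((1 − β)/(1 + β)) for an approaching source ⇒ β = (1 − r²)/(1 + r²) with r = λ'/λ₀.
β = (1 − 0.5455)/(1 + 0.5455) ≈ 0.294.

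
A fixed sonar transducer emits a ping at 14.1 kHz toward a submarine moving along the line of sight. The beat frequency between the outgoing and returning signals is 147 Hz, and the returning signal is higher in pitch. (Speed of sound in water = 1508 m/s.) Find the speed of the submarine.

Double Doppler shift off a moving reflector: f₂ = f₀ · (v + u)/(v − u) (u > 0 toward emitter).
Returning signal is higher, so f₂ = f₀ + Δf = 14100 + 147 = 14247 Hz.
Rearranging, u = v · (f₂ − f₀)/(f₂ + f₀) = 1508 × 147/28347 ≈ 7.8 m/s.
So the submarine is moving at 7.8 m/s toward the emitter.

7.8 m/s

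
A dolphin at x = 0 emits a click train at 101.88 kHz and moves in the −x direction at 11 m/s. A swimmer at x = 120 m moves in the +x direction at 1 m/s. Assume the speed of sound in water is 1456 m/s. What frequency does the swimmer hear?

The observer lies on the +x side, so the source is heading away from the observer and the observer is heading away from the source.
With source receding and observer receding, f' = f · (v − v_o)/(v + v_s).
f' = 101.88 × (1456 − 1)/(1456 + 11) = 101.88 × 1455/1467 ≈ 101.0 kHz.

101.0 kHz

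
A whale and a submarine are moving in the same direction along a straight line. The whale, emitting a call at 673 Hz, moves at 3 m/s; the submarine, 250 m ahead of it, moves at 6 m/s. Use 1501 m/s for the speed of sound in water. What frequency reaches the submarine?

672 Hz

The submarine is ahead, so the whale is moving toward it while the submarine is moving away from the whale.
With source approaching and observer receding, f' = f · (v − v_o)/(v − v_s).
f' = 673 × (1501 − 6)/(1501 − 3) = 673 × 1495/1498 ≈ 672 Hz.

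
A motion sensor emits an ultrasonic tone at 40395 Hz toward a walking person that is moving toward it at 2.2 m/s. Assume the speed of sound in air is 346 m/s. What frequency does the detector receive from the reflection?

40912 Hz

The walking person first receives the wave as a moving observer: f₁ = f₀ · (v + u)/v = 40395 × (346 + 2.2)/346 ≈ 40652 Hz.
On reflection it acts as a source moving toward the stationary detector: f₂ = f₁ · v/(v − u) = 40652 × 346/343.8 ≈ 40912 Hz.
Equivalently f₂ = f₀ · (v + u)/(v − u).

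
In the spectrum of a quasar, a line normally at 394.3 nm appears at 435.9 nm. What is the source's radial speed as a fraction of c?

λ'/λ₀ = 1.1055 > 1 (redshift), so the source is receding.
λ'/λ₀ = √((1 + β)/(1 − β)) for a receding source ⇒ β = (r² − 1)/(r² + 1) with r = λ'/λ₀.
β = (1.2221 − 1)/(1.2221 + 1) ≈ 0.100.

0.100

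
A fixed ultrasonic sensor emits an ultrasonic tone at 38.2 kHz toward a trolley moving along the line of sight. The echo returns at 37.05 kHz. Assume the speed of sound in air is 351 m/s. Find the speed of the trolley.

5.4 m/s

Double Doppler shift off a moving reflector: f₂ = f₀ · (v + u)/(v − u) (u > 0 toward emitter).
Rearranging, u = v · (f₂ − f₀)/(f₂ + f₀) = 351 × -1.15/75.25 ≈ -5.4 m/s.
So the trolley is moving at 5.4 m/s away from the emitter.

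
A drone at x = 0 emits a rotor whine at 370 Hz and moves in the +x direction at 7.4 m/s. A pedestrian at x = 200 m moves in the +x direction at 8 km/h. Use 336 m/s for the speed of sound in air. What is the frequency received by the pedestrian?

8 km/h = 2.222 m/s.
The observer lies on the +x side, so the source is heading toward the observer and the observer is heading away from the source.
Both move, so f' = f · (v − v_o)/(v − v_s).
f' = 370 × (336 − 2.222)/(336 − 7.4) = 370 × 333.78/328.6 ≈ 376 Hz.

376 Hz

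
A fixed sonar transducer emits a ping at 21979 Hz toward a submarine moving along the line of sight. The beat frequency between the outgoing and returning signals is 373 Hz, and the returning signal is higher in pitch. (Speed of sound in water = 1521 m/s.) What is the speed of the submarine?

Double Doppler shift off a moving reflector: f₂ = f₀ · (v + u)/(v − u) (u > 0 toward emitter).
Returning signal is higher, so f₂ = f₀ + Δf = 21979 + 373 = 22352 Hz.
Rearranging, u = v · (f₂ − f₀)/(f₂ + f₀) = 1521 × 373/44331 ≈ 12.8 m/s.
So the submarine is moving at 12.8 m/s toward the emitter.

12.8 m/s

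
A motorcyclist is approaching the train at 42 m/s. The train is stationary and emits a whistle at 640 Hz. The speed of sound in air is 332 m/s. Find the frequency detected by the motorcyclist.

Only the observer moves, toward the source, so f' = f · (v + v_o)/v.
f' = 640 × (332 + 42)/332 = 640 × 374/332 ≈ 721 Hz.

721 Hz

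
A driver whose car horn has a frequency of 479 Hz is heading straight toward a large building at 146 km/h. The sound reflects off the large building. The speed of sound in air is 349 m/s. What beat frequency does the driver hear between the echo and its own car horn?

126 Hz

146 km/h = 40.56 m/s.
The large building receives the sound from a moving source: f₁ = f₀ · v/(v − v_e) = 479 × 349/308.44 ≈ 542.0 Hz.
On the return leg the driver is a moving observer: f₂ = f₁ · (v + v_e)/v = 542.0 × 389.56/349 ≈ 605.0 Hz.
Beat against the emitted tone: |f₂ − f₀| = 2v_e·f₀/(v − v_e) = 2 × 40.56 × 479/308.44 ≈ 126 Hz.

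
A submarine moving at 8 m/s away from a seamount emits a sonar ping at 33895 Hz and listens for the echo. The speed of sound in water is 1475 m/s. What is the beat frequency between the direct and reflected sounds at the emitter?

366 Hz

The seamount receives the sound from a moving source: f₁ = f₀ · v/(v + v_e) = 33895 × 1475/1483 ≈ 33712 Hz.
On the return leg the submarine is a moving observer: f₂ = f₁ · (v − v_e)/v = 33712 × 1467/1475 ≈ 33529 Hz.
Beat against the emitted tone: |f₂ − f₀| = 2v_e·f₀/(v + v_e) = 2 × 8 × 33895/1483 ≈ 366 Hz.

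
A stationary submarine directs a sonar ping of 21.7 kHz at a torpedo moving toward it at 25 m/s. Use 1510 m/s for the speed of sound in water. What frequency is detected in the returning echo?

At the torpedo (a moving observer), f₁ = f₀ · (v + u)/v = 21.7 × 1535/1510 ≈ 22.1 kHz.
On reflection it acts as a source moving toward the stationary detector: f₂ = f₁ · v/(v − u) = 22.1 × 1510/1485 ≈ 22.4 kHz.
Equivalently f₂ = f₀ · (v + u)/(v − u).

22.4 kHz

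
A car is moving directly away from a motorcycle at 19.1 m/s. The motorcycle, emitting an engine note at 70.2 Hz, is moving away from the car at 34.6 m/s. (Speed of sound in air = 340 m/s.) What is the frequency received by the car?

Both move, so f' = f · (v − v_o)/(v + v_s).
f' = 70.2 × (340 − 19.1)/(340 + 34.6) = 70.2 × 320.9/374.6 ≈ 60 Hz.

60 Hz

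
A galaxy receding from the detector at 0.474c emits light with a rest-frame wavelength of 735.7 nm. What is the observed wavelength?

Relativistic Doppler for wavelength: λ' = λ₀ · √((1 + β)/(1 − β)).
λ' = 735.7 × √(1.4740/0.5260) = 735.7 × 1.67400 ≈ 1231.6 nm.

1231.6 nm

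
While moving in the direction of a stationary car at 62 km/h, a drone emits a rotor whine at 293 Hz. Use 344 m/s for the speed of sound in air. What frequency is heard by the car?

62 km/h = 17.22 m/s.
Only the source moves, toward the listener, so f' = f · v/(v − v_s).
f' = 293 × 344/(344 − 17.22) = 293 × 344/326.8 ≈ 308 Hz.

308 Hz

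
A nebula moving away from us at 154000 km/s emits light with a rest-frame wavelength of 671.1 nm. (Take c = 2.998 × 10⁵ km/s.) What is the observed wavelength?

β = v/c = 154000/299800 = 0.5137.
Relativistic Doppler for wavelength: λ' = λ₀ · √((1 + β)/(1 − β)).
λ' = 671.1 × √(1.5137/0.4863) = 671.1 × 1.76422 ≈ 1184.0 nm.

1184.0 nm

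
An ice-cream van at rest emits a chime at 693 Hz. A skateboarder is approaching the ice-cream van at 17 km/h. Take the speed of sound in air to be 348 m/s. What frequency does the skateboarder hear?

17 km/h = 4.722 m/s.
Moving observer, stationary source: f' = f · (v + v_o)/v.
f' = 693 × (348 + 4.722)/348 = 693 × 352.72/348 ≈ 702 Hz.

702 Hz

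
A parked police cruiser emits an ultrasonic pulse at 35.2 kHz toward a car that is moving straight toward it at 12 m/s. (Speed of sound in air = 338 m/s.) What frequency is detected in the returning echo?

37.8 kHz

At the car (a moving observer), f₁ = f₀ · (v + u)/v = 35.2 × 350/338 ≈ 36.4 kHz.
The reflection then acts as a moving source: f₂ = f₁ · v/(v − u) ≈ 37.8 kHz.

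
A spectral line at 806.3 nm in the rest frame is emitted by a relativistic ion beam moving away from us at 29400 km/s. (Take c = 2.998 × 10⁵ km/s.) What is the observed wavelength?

β = v/c = 29400/299800 = 0.0981.
Relativistic Doppler for wavelength: λ' = λ₀ · √((1 + β)/(1 − β)).
λ' = 806.3 × √(1.0981/0.9019) = 806.3 × 1.10338 ≈ 889.7 nm.

889.7 nm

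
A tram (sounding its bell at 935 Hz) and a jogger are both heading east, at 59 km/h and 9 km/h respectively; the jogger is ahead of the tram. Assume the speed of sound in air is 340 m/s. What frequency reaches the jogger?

975 Hz

59 km/h = 16.39 m/s; 9 km/h = 2.5 m/s.
The jogger is ahead, so the tram is moving toward it while the jogger is moving away from the tram.
With source approaching and observer receding, f' = f · (v − v_o)/(v − v_s).
f' = 935 × (340 − 2.5)/(340 − 16.39) = 935 × 337.5/323.61 ≈ 975 Hz.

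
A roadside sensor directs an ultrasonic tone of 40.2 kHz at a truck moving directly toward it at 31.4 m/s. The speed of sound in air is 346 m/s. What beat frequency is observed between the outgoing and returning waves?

8025 Hz

The truck first receives the wave as a moving observer: f₁ = f₀ · (v + u)/v = 40.2 × (346 + 31.4)/346 ≈ 43.85 kHz.
On reflection it acts as a source moving toward the stationary detector: f₂ = f₁ · v/(v − u) = 43.85 × 346/314.6 ≈ 48.22 kHz.
Beat frequency (with f₀ = 40200 Hz): |f₂ − f₀| = 2u·f₀/(v − u) = 2 × 31.4 × 40200/314.6 ≈ 8025 Hz.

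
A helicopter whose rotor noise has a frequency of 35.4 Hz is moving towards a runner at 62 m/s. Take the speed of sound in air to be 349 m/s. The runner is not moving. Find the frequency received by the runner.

Moving source, stationary observer: f' = f · v/(v − v_s) since the source is approaching.
f' = 35.4 × 349/(349 − 62) = 35.4 × 349/287 ≈ 43.0 Hz.

43.0 Hz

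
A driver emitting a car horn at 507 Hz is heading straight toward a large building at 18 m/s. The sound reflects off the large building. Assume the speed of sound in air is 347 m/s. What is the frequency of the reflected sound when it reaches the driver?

The large building receives the sound from a moving source: f₁ = f₀ · v/(v − v_e) = 507 × 347/329 ≈ 535 Hz.
On the return leg the driver is a moving observer: f₂ = f₁ · (v + v_e)/v = 535 × 365/347 ≈ 562 Hz.
Equivalently f₂ = f₀ · (v + v_e)/(v − v_e).

562 Hz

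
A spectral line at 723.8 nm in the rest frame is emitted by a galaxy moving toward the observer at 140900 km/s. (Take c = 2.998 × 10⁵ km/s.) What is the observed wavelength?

β = v/c = 140900/299800 = 0.4700.
Relativistic Doppler for wavelength: λ' = λ₀ · √((1 − β)/(1 + β)).
λ' = 723.8 × √(0.5300/1.4700) = 723.8 × 0.60047 ≈ 434.6 nm.

434.6 nm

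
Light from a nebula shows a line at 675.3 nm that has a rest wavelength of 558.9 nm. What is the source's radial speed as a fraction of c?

λ'/λ₀ = 1.2083 > 1 (redshift), so the source is receding.
λ'/λ₀ = √((1 + β)/(1 − β)) for a receding source ⇒ β = (r² − 1)/(r² + 1) with r = λ'/λ₀.
β = (1.4599 − 1)/(1.4599 + 1) ≈ 0.187.

0.187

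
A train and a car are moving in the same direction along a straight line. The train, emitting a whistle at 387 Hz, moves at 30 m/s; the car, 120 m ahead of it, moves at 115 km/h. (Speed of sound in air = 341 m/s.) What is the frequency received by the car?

385 Hz

115 km/h = 31.94 m/s.
The car is ahead, so the train is moving toward it while the car is moving away from the train.
Both move, so f' = f · (v − v_o)/(v − v_s).
f' = 387 × (341 − 31.94)/(341 − 30) = 387 × 309.06/311 ≈ 385 Hz.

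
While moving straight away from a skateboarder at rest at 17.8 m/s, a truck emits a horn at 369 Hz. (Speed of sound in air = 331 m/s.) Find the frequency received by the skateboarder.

350 Hz

Moving source, stationary observer: f' = f · v/(v + v_s) since the source is receding.
f' = 369 × 331/(331 + 17.8) = 369 × 331/348.8 ≈ 350 Hz.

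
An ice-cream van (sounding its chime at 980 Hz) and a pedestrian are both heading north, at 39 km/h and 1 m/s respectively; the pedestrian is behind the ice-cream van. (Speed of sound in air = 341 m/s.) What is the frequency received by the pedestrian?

39 km/h = 10.83 m/s.
The pedestrian is behind, so the ice-cream van is moving away from it while the pedestrian is moving toward the ice-cream van.
General Doppler shift: f' = f · (v + v_o)/(v + v_s).
f' = 980 × (341 + 1)/(341 + 10.83) = 980 × 342/351.83 ≈ 953 Hz.

953 Hz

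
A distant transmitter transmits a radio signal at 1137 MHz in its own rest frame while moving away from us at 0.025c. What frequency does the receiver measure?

Relativistic Doppler for frequency: f' = f₀ · √((1 − β)/(1 + β)).
f' = 1137 × √(0.9750/1.0250) = 1137 × 0.97530 ≈ 1108.9 MHz.

1108.9 MHz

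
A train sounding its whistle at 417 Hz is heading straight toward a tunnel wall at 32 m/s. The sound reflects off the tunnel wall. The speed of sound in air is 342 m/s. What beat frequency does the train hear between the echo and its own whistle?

The tunnel wall receives the sound from a moving source: f₁ = f₀ · v/(v − v_e) = 417 × 342/310 ≈ 460.0 Hz.
On the return leg the train is a moving observer: f₂ = f₁ · (v + v_e)/v = 460.0 × 374/342 ≈ 503.1 Hz.
Beat against the emitted tone: |f₂ − f₀| = 2v_e·f₀/(v − v_e) = 2 × 32 × 417/310 ≈ 86 Hz.

86 Hz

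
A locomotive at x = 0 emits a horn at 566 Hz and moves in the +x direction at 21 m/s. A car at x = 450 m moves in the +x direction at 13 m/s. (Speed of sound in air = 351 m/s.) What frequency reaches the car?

The observer lies on the +x side, so the source is heading toward the observer and the observer is heading away from the source.
Both move, so f' = f · (v − v_o)/(v − v_s).
f' = 566 × (351 − 13)/(351 − 21) = 566 × 338/330 ≈ 580 Hz.

580 Hz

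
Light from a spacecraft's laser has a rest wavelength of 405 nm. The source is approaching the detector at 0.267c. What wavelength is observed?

Relativistic Doppler for wavelength: λ' = λ₀ · √((1 − β)/(1 + β)).
λ' = 405 × √(0.7330/1.2670) = 405 × 0.76061 ≈ 308.0 nm.

308.0 nm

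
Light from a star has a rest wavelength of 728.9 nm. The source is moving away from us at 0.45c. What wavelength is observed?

1183.5 nm

Relativistic Doppler for wavelength: λ' = λ₀ · √((1 + β)/(1 − β)).
λ' = 728.9 × √(1.4500/0.5500) = 728.9 × 1.62369 ≈ 1183.5 nm.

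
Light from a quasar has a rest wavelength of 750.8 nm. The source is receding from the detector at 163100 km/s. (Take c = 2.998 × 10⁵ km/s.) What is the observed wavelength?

β = v/c = 163100/299800 = 0.5440.
Relativistic Doppler for wavelength: λ' = λ₀ · √((1 + β)/(1 − β)).
λ' = 750.8 × √(1.5440/0.4560) = 750.8 × 1.84018 ≈ 1381.6 nm.

1381.6 nm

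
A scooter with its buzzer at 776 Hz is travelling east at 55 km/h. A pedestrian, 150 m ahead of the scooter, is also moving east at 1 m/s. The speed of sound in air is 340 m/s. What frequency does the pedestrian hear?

810 Hz

55 km/h = 15.28 m/s.
The pedestrian is ahead, so the scooter is moving toward it while the pedestrian is moving away from the scooter.
With source approaching and observer receding, f' = f · (v − v_o)/(v − v_s).
f' = 776 × (340 − 1)/(340 − 15.28) = 776 × 339/324.72 ≈ 810 Hz.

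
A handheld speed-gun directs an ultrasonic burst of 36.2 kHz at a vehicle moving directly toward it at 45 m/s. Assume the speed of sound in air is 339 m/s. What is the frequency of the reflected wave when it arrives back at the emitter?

At the vehicle (a moving observer), f₁ = f₀ · (v + u)/v = 36.2 × 384/339 ≈ 41.0 kHz.
On reflection it acts as a source moving toward the stationary detector: f₂ = f₁ · v/(v − u) = 41.0 × 339/294 ≈ 47.3 kHz.
Equivalently f₂ = f₀ · (v + u)/(v − u).

47.3 kHz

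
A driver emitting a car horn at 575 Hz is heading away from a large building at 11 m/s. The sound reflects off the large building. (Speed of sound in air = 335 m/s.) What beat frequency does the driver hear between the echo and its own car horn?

The large building receives the sound from a moving source: f₁ = f₀ · v/(v + v_e) = 575 × 335/346 ≈ 556.7 Hz.
On the return leg the driver is a moving observer: f₂ = f₁ · (v − v_e)/v = 556.7 × 324/335 ≈ 538.4 Hz.
Equivalently f₂ = f₀ · (v − v_e)/(v + v_e).
Beat against the emitted tone: |f₂ − f₀| = 2v_e·f₀/(v + v_e) = 2 × 11 × 575/346 ≈ 36.6 Hz.

36.6 Hz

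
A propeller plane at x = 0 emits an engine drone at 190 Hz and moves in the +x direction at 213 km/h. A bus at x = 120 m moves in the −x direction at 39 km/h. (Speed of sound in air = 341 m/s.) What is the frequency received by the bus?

237 Hz

213 km/h = 59.17 m/s; 39 km/h = 10.83 m/s.
The observer lies on the +x side, so the source is heading toward the observer and the observer is heading toward the source.
Both move, so f' = f · (v + v_o)/(v − v_s).
f' = 190 × (341 + 10.83)/(341 − 59.17) = 190 × 351.83/281.83 ≈ 237 Hz.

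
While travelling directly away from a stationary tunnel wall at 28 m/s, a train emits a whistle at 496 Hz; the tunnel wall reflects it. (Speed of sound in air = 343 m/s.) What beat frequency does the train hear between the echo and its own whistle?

The tunnel wall receives the sound from a moving source: f₁ = f₀ · v/(v + v_e) = 496 × 343/371 ≈ 458.6 Hz.
On the return leg the train is a moving observer: f₂ = f₁ · (v − v_e)/v = 458.6 × 315/343 ≈ 421.1 Hz.
Equivalently f₂ = f₀ · (v − v_e)/(v + v_e).
Beat against the emitted tone: |f₂ − f₀| = 2v_e·f₀/(v + v_e) = 2 × 28 × 496/371 ≈ 75 Hz.

75 Hz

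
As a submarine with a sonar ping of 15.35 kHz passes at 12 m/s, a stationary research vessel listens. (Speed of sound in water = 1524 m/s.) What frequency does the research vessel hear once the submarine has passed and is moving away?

Receding: f₂ = f · v/(v + v_s) = 15.35 × 1524/1536 ≈ 15.23 kHz.

15.23 kHz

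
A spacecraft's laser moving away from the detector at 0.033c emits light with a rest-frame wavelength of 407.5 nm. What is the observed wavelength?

421.2 nm

Relativistic Doppler for wavelength: λ' = λ₀ · √((1 + β)/(1 − β)).
λ' = 407.5 × √(1.0330/0.9670) = 407.5 × 1.03356 ≈ 421.2 nm.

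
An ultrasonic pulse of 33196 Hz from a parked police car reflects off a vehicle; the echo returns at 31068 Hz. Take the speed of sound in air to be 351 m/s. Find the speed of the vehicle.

11.6 m/s

Double Doppler shift off a moving reflector: f₂ = f₀ · (v + u)/(v − u) (u > 0 toward emitter).
Rearranging, u = v · (f₂ − f₀)/(f₂ + f₀) = 351 × -2128/64264 ≈ -11.6 m/s.
So the vehicle is moving at 11.6 m/s away from the emitter.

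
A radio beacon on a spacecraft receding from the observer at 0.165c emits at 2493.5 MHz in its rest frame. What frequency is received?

2111.0 MHz

Relativistic Doppler for frequency: f' = f₀ · √((1 − β)/(1 + β)).
f' = 2493.5 × √(0.8350/1.1650) = 2493.5 × 0.84660 ≈ 2111.0 MHz.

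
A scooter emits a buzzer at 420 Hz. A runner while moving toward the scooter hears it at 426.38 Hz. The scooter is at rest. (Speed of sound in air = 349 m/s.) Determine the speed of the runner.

5.3 m/s

f' = f · (v + v_o)/v ⇒ v_o = v · |f'/f − 1|.
v_o = 349 × |426.38/420 − 1| = 349 × 0.01519 ≈ 5.3 m/s.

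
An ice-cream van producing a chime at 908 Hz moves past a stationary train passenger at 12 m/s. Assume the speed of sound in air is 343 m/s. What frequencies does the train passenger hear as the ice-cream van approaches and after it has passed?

Approaching: f₁ = f · v/(v − v_s) = 908 × 343/331 ≈ 941 Hz.
Receding: f₂ = f · v/(v + v_s) = 908 × 343/355 ≈ 877 Hz.

941 Hz approaching; 877 Hz receding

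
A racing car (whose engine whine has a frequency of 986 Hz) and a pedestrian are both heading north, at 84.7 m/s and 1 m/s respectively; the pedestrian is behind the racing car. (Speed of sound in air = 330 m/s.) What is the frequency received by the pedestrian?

The pedestrian is behind, so the racing car is moving away from it while the pedestrian is moving toward the racing car.
With source receding and observer approaching, f' = f · (v + v_o)/(v + v_s).
f' = 986 × (330 + 1)/(330 + 84.7) = 986 × 331/414.7 ≈ 787 Hz.

787 Hz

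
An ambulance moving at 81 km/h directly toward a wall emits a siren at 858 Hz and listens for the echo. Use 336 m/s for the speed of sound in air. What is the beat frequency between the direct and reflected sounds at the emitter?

123 Hz

81 km/h = 22.5 m/s.
The wall receives the sound from a moving source: f₁ = f₀ · v/(v − v_e) = 858 × 336/313.5 ≈ 919.6 Hz.
On the return leg the ambulance is a moving observer: f₂ = f₁ · (v + v_e)/v = 919.6 × 358.5/336 ≈ 981.2 Hz.
Equivalently f₂ = f₀ · (v + v_e)/(v − v_e).
Beat against the emitted tone: |f₂ − f₀| = 2v_e·f₀/(v − v_e) = 2 × 22.5 × 858/313.5 ≈ 123 Hz.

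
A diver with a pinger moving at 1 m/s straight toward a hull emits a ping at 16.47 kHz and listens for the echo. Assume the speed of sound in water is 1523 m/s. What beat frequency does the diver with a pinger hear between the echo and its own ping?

The hull receives the sound from a moving source: f₁ = f₀ · v/(v − v_e) = 16.47 × 1523/1522 ≈ 16.4808 kHz.
On the return leg the diver with a pinger is a moving observer: f₂ = f₁ · (v + v_e)/v = 16.4808 × 1524/1523 ≈ 16.4916 kHz.
Equivalently f₂ = f₀ · (v + v_e)/(v − v_e).
Beat against the emitted tone (with f₀ = 16470 Hz): |f₂ − f₀| = 2v_e·f₀/(v − v_e) = 2 × 1 × 16470/1522 ≈ 21.6 Hz.

21.6 Hz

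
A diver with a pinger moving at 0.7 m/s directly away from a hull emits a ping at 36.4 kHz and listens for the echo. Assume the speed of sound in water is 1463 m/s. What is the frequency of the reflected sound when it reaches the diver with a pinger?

36.4 kHz

The hull receives the sound from a moving source: f₁ = f₀ · v/(v + v_e) = 36.4 × 1463/1463.7 ≈ 36.4 kHz.
On the return leg the diver with a pinger is a moving observer: f₂ = f₁ · (v − v_e)/v = 36.4 × 1462.3/1463 ≈ 36.4 kHz.
Equivalently f₂ = f₀ · (v − v_e)/(v + v_e).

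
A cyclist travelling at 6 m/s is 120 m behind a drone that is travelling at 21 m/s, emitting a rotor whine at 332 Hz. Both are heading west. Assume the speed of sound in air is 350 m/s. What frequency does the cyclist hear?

The cyclist is behind, so the drone is moving away from it while the cyclist is moving toward the drone.
With source receding and observer approaching, f' = f · (v + v_o)/(v + v_s).
f' = 332 × (350 + 6)/(350 + 21) = 332 × 356/371 ≈ 319 Hz.

319 Hz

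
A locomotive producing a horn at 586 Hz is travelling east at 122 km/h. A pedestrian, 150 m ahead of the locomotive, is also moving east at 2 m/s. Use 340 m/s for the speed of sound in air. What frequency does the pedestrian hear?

122 km/h = 33.89 m/s.
The pedestrian is ahead, so the locomotive is moving toward it while the pedestrian is moving away from the locomotive.
Both move, so f' = f · (v − v_o)/(v − v_s).
f' = 586 × (340 − 2)/(340 − 33.89) = 586 × 338/306.11 ≈ 647 Hz.

647 Hz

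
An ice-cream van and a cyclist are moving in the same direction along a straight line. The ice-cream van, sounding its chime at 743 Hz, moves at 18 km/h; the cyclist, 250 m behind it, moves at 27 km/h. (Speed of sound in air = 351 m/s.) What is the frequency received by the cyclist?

18 km/h = 5 m/s; 27 km/h = 7.5 m/s.
The cyclist is behind, so the ice-cream van is moving away from it while the cyclist is moving toward the ice-cream van.
General Doppler shift: f' = f · (v + v_o)/(v + v_s).
f' = 743 × (351 + 7.5)/(351 + 5) = 743 × 358.5/356 ≈ 748 Hz.

748 Hz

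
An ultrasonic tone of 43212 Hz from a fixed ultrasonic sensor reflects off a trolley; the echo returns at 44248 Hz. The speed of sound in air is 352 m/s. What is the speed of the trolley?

4.2 m/s

Double Doppler shift off a moving reflector: f₂ = f₀ · (v + u)/(v − u) (u > 0 toward emitter).
Rearranging, u = v · (f₂ − f₀)/(f₂ + f₀) = 352 × 1036/87460 ≈ 4.2 m/s.
So the trolley is moving at 4.2 m/s toward the emitter.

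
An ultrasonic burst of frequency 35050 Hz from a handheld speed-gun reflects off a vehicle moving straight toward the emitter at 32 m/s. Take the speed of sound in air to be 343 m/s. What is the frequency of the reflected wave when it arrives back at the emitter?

At the vehicle (a moving observer), f₁ = f₀ · (v + u)/v = 35050 × 375/343 ≈ 38320 Hz.
On reflection it acts as a source moving toward the stationary detector: f₂ = f₁ · v/(v − u) = 38320 × 343/311 ≈ 42263 Hz.

42263 Hz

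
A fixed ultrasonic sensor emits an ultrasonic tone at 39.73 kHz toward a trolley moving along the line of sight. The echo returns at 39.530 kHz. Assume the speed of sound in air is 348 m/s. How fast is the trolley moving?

0.88 m/s

Double Doppler shift off a moving reflector: f₂ = f₀ · (v + u)/(v − u) (u > 0 toward emitter).
Rearranging, u = v · (f₂ − f₀)/(f₂ + f₀) = 348 × -0.200/79.260 ≈ -0.88 m/s.
So the trolley is moving at 0.88 m/s away from the emitter.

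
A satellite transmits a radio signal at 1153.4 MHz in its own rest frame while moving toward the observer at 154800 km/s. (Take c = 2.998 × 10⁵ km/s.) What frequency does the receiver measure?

2042.3 MHz

β = v/c = 154800/299800 = 0.5163.
Relativistic Doppler for frequency: f' = f₀ · √((1 + β)/(1 − β)).
f' = 1153.4 × √(1.5163/0.4837) = 1153.4 × 1.77064 ≈ 2042.3 MHz.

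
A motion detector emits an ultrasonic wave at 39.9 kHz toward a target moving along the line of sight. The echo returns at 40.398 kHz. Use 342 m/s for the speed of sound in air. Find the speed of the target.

2.12 m/s

Double Doppler shift off a moving reflector: f₂ = f₀ · (v + u)/(v − u) (u > 0 toward emitter).
Rearranging, u = v · (f₂ − f₀)/(f₂ + f₀) = 342 × 0.498/80.298 ≈ 2.12 m/s.
So the target is moving at 2.12 m/s toward the emitter.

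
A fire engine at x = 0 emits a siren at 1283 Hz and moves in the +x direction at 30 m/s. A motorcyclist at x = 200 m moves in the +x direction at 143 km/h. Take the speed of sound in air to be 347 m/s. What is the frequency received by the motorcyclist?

143 km/h = 39.72 m/s.
The observer lies on the +x side, so the source is heading toward the observer and the observer is heading away from the source.
With source approaching and observer receding, f' = f · (v − v_o)/(v − v_s).
f' = 1283 × (347 − 39.72)/(347 − 30) = 1283 × 307.28/317 ≈ 1244 Hz.

1244 Hz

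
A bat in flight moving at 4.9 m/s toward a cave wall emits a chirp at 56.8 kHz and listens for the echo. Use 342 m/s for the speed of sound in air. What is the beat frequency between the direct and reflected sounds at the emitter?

1651 Hz

The cave wall receives the sound from a moving source: f₁ = f₀ · v/(v − v_e) = 56.8 × 342/337.1 ≈ 57.626 kHz.
On the return leg the bat in flight is a moving observer: f₂ = f₁ · (v + v_e)/v = 57.626 × 346.9/342 ≈ 58.451 kHz.
Equivalently f₂ = f₀ · (v + v_e)/(v − v_e).
Beat against the emitted tone (with f₀ = 56800 Hz): |f₂ − f₀| = 2v_e·f₀/(v − v_e) = 2 × 4.9 × 56800/337.1 ≈ 1651 Hz.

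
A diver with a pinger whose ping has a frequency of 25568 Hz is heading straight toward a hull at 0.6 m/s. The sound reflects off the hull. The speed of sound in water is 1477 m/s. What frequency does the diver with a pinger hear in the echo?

25589 Hz

The hull receives the sound from a moving source: f₁ = f₀ · v/(v − v_e) = 25568 × 1477/1476.4 ≈ 25578 Hz.
On the return leg the diver with a pinger is a moving observer: f₂ = f₁ · (v + v_e)/v = 25578 × 1477.6/1477 ≈ 25589 Hz.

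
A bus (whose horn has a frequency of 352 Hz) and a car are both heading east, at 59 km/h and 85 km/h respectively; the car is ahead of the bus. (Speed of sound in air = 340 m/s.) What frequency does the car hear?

344 Hz

59 km/h = 16.39 m/s; 85 km/h = 23.61 m/s.
The car is ahead, so the bus is moving toward it while the car is moving away from the bus.
Both move, so f' = f · (v − v_o)/(v − v_s).
f' = 352 × (340 − 23.61)/(340 − 16.39) = 352 × 316.39/323.61 ≈ 344 Hz.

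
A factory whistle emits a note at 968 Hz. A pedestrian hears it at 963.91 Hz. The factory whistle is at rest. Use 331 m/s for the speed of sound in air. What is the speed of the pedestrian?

1.40 m/s

f' < f, so the pedestrian is receding.
f' = f · (v − v_o)/v ⇒ v_o = v · |f'/f − 1|.
v_o = 331 × |963.91/968 − 1| = 331 × 0.004225 ≈ 1.40 m/s.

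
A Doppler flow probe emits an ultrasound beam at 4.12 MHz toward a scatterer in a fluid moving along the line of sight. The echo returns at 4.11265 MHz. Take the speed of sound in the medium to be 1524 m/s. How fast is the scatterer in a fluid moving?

1.36 m/s

Double Doppler shift off a moving reflector: f₂ = f₀ · (v + u)/(v − u) (u > 0 toward emitter).
Rearranging, u = v · (f₂ − f₀)/(f₂ + f₀) = 1524 × -0.00735/8.23265 ≈ -1.36 m/s.
So the scatterer in a fluid is moving at 1.36 m/s away from the emitter.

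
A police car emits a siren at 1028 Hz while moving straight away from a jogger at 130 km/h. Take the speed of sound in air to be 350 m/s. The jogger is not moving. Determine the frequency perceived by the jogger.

932 Hz

130 km/h = 36.11 m/s.
Only the source moves, away from the listener, so f' = f · v/(v + v_s).
f' = 1028 × 350/(350 + 36.11) = 1028 × 350/386.1 ≈ 932 Hz.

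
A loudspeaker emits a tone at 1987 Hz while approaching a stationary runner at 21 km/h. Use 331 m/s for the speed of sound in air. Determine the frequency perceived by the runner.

2023 Hz

21 km/h = 5.833 m/s.
Moving source, stationary observer: f' = f · v/(v − v_s) since the source is approaching.
f' = 1987 × 331/(331 − 5.833) = 1987 × 331/325.2 ≈ 2023 Hz.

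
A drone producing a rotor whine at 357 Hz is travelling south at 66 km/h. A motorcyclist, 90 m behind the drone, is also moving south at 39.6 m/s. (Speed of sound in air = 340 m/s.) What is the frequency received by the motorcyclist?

378 Hz

66 km/h = 18.33 m/s.
The motorcyclist is behind, so the drone is moving away from it while the motorcyclist is moving toward the drone.
With source receding and observer approaching, f' = f · (v + v_o)/(v + v_s).
f' = 357 × (340 + 39.6)/(340 + 18.33) = 357 × 379.6/358.33 ≈ 378 Hz.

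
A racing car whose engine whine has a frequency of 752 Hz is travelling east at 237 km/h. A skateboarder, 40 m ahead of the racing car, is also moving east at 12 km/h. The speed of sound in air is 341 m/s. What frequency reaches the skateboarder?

923 Hz

237 km/h = 65.83 m/s; 12 km/h = 3.333 m/s.
The skateboarder is ahead, so the racing car is moving toward it while the skateboarder is moving away from the racing car.
General Doppler shift: f' = f · (v − v_o)/(v − v_s).
f' = 752 × (341 − 3.333)/(341 − 65.83) = 752 × 337.67/275.17 ≈ 923 Hz.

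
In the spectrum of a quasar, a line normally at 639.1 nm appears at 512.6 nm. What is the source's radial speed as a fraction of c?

λ'/λ₀ = 0.8021 < 1 (blueshift), so the source is approaching.
λ'/λ₀ = √((1 − β)/(1 + β)) for an approaching source ⇒ β = (1 − r²)/(1 + r²) with r = λ'/λ₀.
β = (1 − 0.6433)/(1 + 0.6433) ≈ 0.217.

0.217c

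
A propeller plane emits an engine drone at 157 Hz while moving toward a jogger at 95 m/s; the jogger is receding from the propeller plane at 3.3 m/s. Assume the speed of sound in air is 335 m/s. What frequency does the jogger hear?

217 Hz

With source approaching and observer receding, f' = f · (v − v_o)/(v − v_s).
f' = 157 × (335 − 3.3)/(335 − 95) = 157 × 331.7/240 ≈ 217 Hz.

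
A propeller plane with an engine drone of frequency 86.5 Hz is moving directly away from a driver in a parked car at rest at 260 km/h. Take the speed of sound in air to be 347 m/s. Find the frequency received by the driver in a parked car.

72 Hz

260 km/h = 72.22 m/s.
Only the source moves, away from the listener, so f' = f · v/(v + v_s).
f' = 86.5 × 347/(347 + 72.22) = 86.5 × 347/419.2 ≈ 72 Hz.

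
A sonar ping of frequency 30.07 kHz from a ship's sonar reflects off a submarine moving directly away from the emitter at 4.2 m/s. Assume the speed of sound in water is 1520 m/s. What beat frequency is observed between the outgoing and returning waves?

166 Hz

At the submarine (a moving observer), f₁ = f₀ · (v − u)/v = 30.07 × 1515.8/1520 ≈ 29.9869 kHz.
The reflection then acts as a moving source: f₂ = f₁ · v/(v + u) ≈ 29.9043 kHz.
Equivalently f₂ = f₀ · (v − u)/(v + u).
Beat frequency (with f₀ = 30070 Hz): |f₂ − f₀| = 2u·f₀/(v + u) = 2 × 4.2 × 30070/1524.2 ≈ 166 Hz.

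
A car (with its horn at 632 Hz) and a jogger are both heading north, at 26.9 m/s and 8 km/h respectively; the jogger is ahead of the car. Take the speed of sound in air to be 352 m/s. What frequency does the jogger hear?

8 km/h = 2.222 m/s.
The jogger is ahead, so the car is moving toward it while the jogger is moving away from the car.
With source approaching and observer receding, f' = f · (v − v_o)/(v − v_s).
f' = 632 × (352 − 2.222)/(352 − 26.9) = 632 × 349.78/325.1 ≈ 680 Hz.

680 Hz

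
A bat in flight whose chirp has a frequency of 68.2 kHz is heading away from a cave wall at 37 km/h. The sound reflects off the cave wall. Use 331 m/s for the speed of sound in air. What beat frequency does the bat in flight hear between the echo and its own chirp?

37 km/h = 10.28 m/s.
The cave wall receives the sound from a moving source: f₁ = f₀ · v/(v + v_e) = 68.2 × 331/341.28 ≈ 66.15 kHz.
On the return leg the bat in flight is a moving observer: f₂ = f₁ · (v − v_e)/v = 66.15 × 320.72/331 ≈ 64.09 kHz.
Beat against the emitted tone (with f₀ = 68200 Hz): |f₂ − f₀| = 2v_e·f₀/(v + v_e) = 2 × 10.28 × 68200/341.28 ≈ 4108 Hz.

4108 Hz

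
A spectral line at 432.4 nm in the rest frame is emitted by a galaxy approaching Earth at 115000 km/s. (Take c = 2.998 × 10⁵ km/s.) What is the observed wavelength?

β = v/c = 115000/299800 = 0.3836.
Relativistic Doppler for wavelength: λ' = λ₀ · √((1 − β)/(1 + β)).
λ' = 432.4 × √(0.6164/1.3836) = 432.4 × 0.66747 ≈ 288.6 nm.

288.6 nm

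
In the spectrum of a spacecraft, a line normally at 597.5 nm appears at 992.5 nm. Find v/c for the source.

λ'/λ₀ = 1.6611 > 1 (redshift), so the source is receding.
λ'/λ₀ = √((1 + β)/(1 − β)) for a receding source ⇒ β = (r² − 1)/(r² + 1) with r = λ'/λ₀.
β = (2.7592 − 1)/(2.7592 + 1) ≈ 0.468.

0.468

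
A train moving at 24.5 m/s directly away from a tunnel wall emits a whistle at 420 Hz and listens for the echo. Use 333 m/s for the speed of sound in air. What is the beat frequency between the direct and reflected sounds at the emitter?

The tunnel wall receives the sound from a moving source: f₁ = f₀ · v/(v + v_e) = 420 × 333/357.5 ≈ 391.2 Hz.
On the return leg the train is a moving observer: f₂ = f₁ · (v − v_e)/v = 391.2 × 308.5/333 ≈ 362.4 Hz.
Beat against the emitted tone: |f₂ − f₀| = 2v_e·f₀/(v + v_e) = 2 × 24.5 × 420/357.5 ≈ 57.6 Hz.

57.6 Hz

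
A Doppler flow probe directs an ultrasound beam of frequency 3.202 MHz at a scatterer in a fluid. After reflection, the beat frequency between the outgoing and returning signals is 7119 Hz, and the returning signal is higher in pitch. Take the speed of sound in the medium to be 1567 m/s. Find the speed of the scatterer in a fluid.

Double Doppler shift off a moving reflector: f₂ = f₀ · (v + u)/(v − u) (u > 0 toward emitter).
Returning signal is higher, so f₂ = f₀ + Δf = 3202000 + 7119 = 3209119 Hz.
Rearranging, u = v · (f₂ − f₀)/(f₂ + f₀) = 1567 × 7119/6411119 ≈ 1.74 m/s.
So the scatterer in a fluid is moving at 1.74 m/s toward the emitter.

1.74 m/s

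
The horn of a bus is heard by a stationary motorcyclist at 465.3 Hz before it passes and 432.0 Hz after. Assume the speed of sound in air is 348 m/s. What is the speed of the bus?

f₁/f₂ = (v + v_s)/(v − v_s), so v_s = v · (f₁ − f₂)/(f₁ + f₂).
v_s = 348 × (465.3 − 432.0)/(465.3 + 432.0) = 348 × 33.3/897.3 ≈ 12.9 m/s.

12.9 m/s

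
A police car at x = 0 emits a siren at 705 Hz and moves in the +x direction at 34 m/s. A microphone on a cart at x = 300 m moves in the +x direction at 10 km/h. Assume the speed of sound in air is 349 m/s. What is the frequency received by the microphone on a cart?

10 km/h = 2.778 m/s.
The observer lies on the +x side, so the source is heading toward the observer and the observer is heading away from the source.
General Doppler shift: f' = f · (v − v_o)/(v − v_s).
f' = 705 × (349 − 2.778)/(349 − 34) = 705 × 346.22/315 ≈ 775 Hz.

775 Hz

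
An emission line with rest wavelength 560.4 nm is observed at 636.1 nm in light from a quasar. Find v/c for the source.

λ'/λ₀ = 1.1351 > 1 (redshift), so the source is receding.
λ'/λ₀ = √((1 + β)/(1 − β)) for a receding source ⇒ β = (r² − 1)/(r² + 1) with r = λ'/λ₀.
β = (1.2884 − 1)/(1.2884 + 1) ≈ 0.126.

0.126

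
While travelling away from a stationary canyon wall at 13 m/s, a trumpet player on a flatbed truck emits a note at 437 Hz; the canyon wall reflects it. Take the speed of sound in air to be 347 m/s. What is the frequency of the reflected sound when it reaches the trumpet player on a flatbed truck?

The canyon wall receives the sound from a moving source: f₁ = f₀ · v/(v + v_e) = 437 × 347/360 ≈ 421 Hz.
On the return leg the trumpet player on a flatbed truck is a moving observer: f₂ = f₁ · (v − v_e)/v = 421 × 334/347 ≈ 405 Hz.

405 Hz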